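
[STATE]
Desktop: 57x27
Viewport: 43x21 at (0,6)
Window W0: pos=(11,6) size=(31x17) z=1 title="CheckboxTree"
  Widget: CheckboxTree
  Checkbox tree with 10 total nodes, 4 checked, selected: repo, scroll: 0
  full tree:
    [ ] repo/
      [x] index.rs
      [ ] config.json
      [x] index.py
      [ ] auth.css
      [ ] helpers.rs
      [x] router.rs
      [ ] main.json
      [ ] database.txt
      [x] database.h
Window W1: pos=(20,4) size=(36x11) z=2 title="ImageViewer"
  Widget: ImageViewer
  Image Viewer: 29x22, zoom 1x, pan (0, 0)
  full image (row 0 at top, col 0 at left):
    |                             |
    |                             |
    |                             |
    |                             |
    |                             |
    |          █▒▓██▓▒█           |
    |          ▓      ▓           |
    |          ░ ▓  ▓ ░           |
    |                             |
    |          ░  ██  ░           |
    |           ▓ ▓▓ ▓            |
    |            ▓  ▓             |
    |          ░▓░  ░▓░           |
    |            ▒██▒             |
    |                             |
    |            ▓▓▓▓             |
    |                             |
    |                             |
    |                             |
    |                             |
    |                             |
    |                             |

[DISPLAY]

           ┏━━━━━━━━┠──────────────────────
           ┃ Checkbo┃                      
           ┠────────┃                      
           ┃>[-] rep┃                      
           ┃   [x] i┃                      
           ┃   [ ] c┃                      
           ┃   [x] i┃          █▒▓██▓▒█    
           ┃   [ ] a┃          ▓      ▓    
           ┃   [ ] h┗━━━━━━━━━━━━━━━━━━━━━━
           ┃   [x] router.rs             ┃ 
           ┃   [ ] main.json             ┃ 
           ┃   [ ] database.txt          ┃ 
           ┃   [x] database.h            ┃ 
           ┃                             ┃ 
           ┃                             ┃ 
           ┃                             ┃ 
           ┗━━━━━━━━━━━━━━━━━━━━━━━━━━━━━┛ 
                                           
                                           
                                           
                                           


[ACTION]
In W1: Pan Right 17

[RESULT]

           ┏━━━━━━━━┠──────────────────────
           ┃ Checkbo┃                      
           ┠────────┃                      
           ┃>[-] rep┃                      
           ┃   [x] i┃                      
           ┃   [ ] c┃                      
           ┃   [x] i┃█                     
           ┃   [ ] a┃▓                     
           ┃   [ ] h┗━━━━━━━━━━━━━━━━━━━━━━
           ┃   [x] router.rs             ┃ 
           ┃   [ ] main.json             ┃ 
           ┃   [ ] database.txt          ┃ 
           ┃   [x] database.h            ┃ 
           ┃                             ┃ 
           ┃                             ┃ 
           ┃                             ┃ 
           ┗━━━━━━━━━━━━━━━━━━━━━━━━━━━━━┛ 
                                           
                                           
                                           
                                           


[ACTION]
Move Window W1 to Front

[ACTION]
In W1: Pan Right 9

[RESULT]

           ┏━━━━━━━━┠──────────────────────
           ┃ Checkbo┃                      
           ┠────────┃                      
           ┃>[-] rep┃                      
           ┃   [x] i┃                      
           ┃   [ ] c┃                      
           ┃   [x] i┃                      
           ┃   [ ] a┃                      
           ┃   [ ] h┗━━━━━━━━━━━━━━━━━━━━━━
           ┃   [x] router.rs             ┃ 
           ┃   [ ] main.json             ┃ 
           ┃   [ ] database.txt          ┃ 
           ┃   [x] database.h            ┃ 
           ┃                             ┃ 
           ┃                             ┃ 
           ┃                             ┃ 
           ┗━━━━━━━━━━━━━━━━━━━━━━━━━━━━━┛ 
                                           
                                           
                                           
                                           


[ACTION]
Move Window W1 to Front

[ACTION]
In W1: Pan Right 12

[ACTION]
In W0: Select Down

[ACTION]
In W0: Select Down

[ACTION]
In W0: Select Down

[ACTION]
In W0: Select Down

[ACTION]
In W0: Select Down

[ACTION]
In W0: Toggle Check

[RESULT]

           ┏━━━━━━━━┠──────────────────────
           ┃ Checkbo┃                      
           ┠────────┃                      
           ┃ [-] rep┃                      
           ┃   [x] i┃                      
           ┃   [ ] c┃                      
           ┃   [x] i┃                      
           ┃   [ ] a┃                      
           ┃>  [x] h┗━━━━━━━━━━━━━━━━━━━━━━
           ┃   [x] router.rs             ┃ 
           ┃   [ ] main.json             ┃ 
           ┃   [ ] database.txt          ┃ 
           ┃   [x] database.h            ┃ 
           ┃                             ┃ 
           ┃                             ┃ 
           ┃                             ┃ 
           ┗━━━━━━━━━━━━━━━━━━━━━━━━━━━━━┛ 
                                           
                                           
                                           
                                           


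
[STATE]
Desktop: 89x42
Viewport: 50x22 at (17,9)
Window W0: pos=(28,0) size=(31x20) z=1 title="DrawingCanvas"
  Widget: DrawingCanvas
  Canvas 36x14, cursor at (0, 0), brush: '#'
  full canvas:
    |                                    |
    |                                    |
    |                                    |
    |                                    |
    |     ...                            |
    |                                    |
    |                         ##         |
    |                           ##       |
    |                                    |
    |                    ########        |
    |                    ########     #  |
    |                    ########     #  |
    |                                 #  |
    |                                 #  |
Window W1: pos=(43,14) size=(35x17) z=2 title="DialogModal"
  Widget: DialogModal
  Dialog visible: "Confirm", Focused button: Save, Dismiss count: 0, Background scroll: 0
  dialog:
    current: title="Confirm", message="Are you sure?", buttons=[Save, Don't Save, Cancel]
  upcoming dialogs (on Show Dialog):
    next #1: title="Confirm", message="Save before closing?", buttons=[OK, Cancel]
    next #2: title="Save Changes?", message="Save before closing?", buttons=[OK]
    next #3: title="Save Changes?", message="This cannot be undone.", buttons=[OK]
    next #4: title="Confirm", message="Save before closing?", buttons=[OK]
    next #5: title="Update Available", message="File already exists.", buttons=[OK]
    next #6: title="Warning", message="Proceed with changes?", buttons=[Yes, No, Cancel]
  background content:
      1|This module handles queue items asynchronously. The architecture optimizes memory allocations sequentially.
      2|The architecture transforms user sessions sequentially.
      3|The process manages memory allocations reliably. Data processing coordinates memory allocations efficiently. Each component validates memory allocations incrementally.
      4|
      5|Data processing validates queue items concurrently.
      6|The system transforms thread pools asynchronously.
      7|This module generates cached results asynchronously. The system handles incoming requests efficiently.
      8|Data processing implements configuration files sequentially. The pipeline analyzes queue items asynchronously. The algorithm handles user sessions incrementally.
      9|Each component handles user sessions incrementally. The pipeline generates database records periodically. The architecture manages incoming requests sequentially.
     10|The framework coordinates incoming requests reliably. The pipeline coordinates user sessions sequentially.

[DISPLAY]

           ┃                         ##  ┃        
           ┃                           ##┃        
           ┃                             ┃        
           ┃                    ######## ┃        
           ┃                    ######## ┃        
           ┃              ┏━━━━━━━━━━━━━━━━━━━━━━━
           ┃              ┃ DialogModal           
           ┃              ┠───────────────────────
           ┃              ┃This module handles que
           ┃              ┃The architecture transf
           ┗━━━━━━━━━━━━━━┃The process manages mem
                          ┃                       
                          ┃Da┌────────────────────
                          ┃Th│          Confirm   
                          ┃Th│       Are you sure?
                          ┃Da│[Save]  Don't Save  
                          ┃Ea└────────────────────
                          ┃The framework coordinat
                          ┃                       
                          ┃                       
                          ┃                       
                          ┗━━━━━━━━━━━━━━━━━━━━━━━


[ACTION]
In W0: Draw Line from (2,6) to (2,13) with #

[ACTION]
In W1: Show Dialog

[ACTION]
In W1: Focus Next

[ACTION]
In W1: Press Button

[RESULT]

           ┃                         ##  ┃        
           ┃                           ##┃        
           ┃                             ┃        
           ┃                    ######## ┃        
           ┃                    ######## ┃        
           ┃              ┏━━━━━━━━━━━━━━━━━━━━━━━
           ┃              ┃ DialogModal           
           ┃              ┠───────────────────────
           ┃              ┃This module handles que
           ┃              ┃The architecture transf
           ┗━━━━━━━━━━━━━━┃The process manages mem
                          ┃                       
                          ┃Data processing validat
                          ┃The system transforms t
                          ┃This module generates c
                          ┃Data processing impleme
                          ┃Each component handles 
                          ┃The framework coordinat
                          ┃                       
                          ┃                       
                          ┃                       
                          ┗━━━━━━━━━━━━━━━━━━━━━━━


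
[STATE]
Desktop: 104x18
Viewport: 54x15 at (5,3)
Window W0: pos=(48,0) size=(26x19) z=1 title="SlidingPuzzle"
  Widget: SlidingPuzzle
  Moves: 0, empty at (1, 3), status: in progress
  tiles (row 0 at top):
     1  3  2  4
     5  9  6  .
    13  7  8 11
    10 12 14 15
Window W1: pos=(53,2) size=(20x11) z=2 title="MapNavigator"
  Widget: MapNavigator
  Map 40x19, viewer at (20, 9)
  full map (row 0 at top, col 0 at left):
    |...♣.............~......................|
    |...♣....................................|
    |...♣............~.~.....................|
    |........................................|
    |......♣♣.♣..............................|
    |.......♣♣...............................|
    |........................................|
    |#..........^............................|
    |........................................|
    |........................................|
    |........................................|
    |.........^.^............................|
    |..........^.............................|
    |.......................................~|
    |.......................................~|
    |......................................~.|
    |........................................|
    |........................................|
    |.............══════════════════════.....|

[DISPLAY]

                                           ┃┌───┃ MapN
                                           ┃│  1┠─────
                                           ┃├───┃.....
                                           ┃│  5┃^....
                                           ┃├───┃.....
                                           ┃│ 13┃.....
                                           ┃├───┃.....
                                           ┃│ 10┃^....
                                           ┃└───┃.....
                                           ┃Move┗━━━━━
                                           ┃          
                                           ┃          
                                           ┃          
                                           ┃          
                                           ┃          


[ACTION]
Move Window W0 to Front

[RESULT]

                                           ┃┌────┬────
                                           ┃│  1 │  3 
                                           ┃├────┼────
                                           ┃│  5 │  9 
                                           ┃├────┼────
                                           ┃│ 13 │  7 
                                           ┃├────┼────
                                           ┃│ 10 │ 12 
                                           ┃└────┴────
                                           ┃Moves: 0  
                                           ┃          
                                           ┃          
                                           ┃          
                                           ┃          
                                           ┃          


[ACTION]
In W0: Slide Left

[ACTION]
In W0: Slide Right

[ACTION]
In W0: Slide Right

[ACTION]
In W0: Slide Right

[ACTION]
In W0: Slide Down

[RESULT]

                                           ┃┌────┬────
                                           ┃│    │  3 
                                           ┃├────┼────
                                           ┃│  1 │  5 
                                           ┃├────┼────
                                           ┃│ 13 │  7 
                                           ┃├────┼────
                                           ┃│ 10 │ 12 
                                           ┃└────┴────
                                           ┃Moves: 4  
                                           ┃          
                                           ┃          
                                           ┃          
                                           ┃          
                                           ┃          


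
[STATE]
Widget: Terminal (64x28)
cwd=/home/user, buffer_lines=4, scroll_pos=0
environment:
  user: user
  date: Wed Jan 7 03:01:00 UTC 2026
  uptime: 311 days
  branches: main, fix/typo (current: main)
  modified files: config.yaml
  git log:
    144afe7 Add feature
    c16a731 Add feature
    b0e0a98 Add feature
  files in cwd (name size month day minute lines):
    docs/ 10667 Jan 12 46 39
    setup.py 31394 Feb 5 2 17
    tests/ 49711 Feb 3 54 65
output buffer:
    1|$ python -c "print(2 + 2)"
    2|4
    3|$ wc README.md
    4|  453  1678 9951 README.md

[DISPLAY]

$ python -c "print(2 + 2)"                                      
4                                                               
$ wc README.md                                                  
  453  1678 9951 README.md                                      
$ █                                                             
                                                                
                                                                
                                                                
                                                                
                                                                
                                                                
                                                                
                                                                
                                                                
                                                                
                                                                
                                                                
                                                                
                                                                
                                                                
                                                                
                                                                
                                                                
                                                                
                                                                
                                                                
                                                                
                                                                


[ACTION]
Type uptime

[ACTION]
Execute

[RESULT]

$ python -c "print(2 + 2)"                                      
4                                                               
$ wc README.md                                                  
  453  1678 9951 README.md                                      
$ uptime                                                        
 10:00  up 311 days                                             
$ █                                                             
                                                                
                                                                
                                                                
                                                                
                                                                
                                                                
                                                                
                                                                
                                                                
                                                                
                                                                
                                                                
                                                                
                                                                
                                                                
                                                                
                                                                
                                                                
                                                                
                                                                
                                                                


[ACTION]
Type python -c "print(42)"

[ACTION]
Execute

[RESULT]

$ python -c "print(2 + 2)"                                      
4                                                               
$ wc README.md                                                  
  453  1678 9951 README.md                                      
$ uptime                                                        
 10:00  up 311 days                                             
$ python -c "print(42)"                                         
42                                                              
$ █                                                             
                                                                
                                                                
                                                                
                                                                
                                                                
                                                                
                                                                
                                                                
                                                                
                                                                
                                                                
                                                                
                                                                
                                                                
                                                                
                                                                
                                                                
                                                                
                                                                


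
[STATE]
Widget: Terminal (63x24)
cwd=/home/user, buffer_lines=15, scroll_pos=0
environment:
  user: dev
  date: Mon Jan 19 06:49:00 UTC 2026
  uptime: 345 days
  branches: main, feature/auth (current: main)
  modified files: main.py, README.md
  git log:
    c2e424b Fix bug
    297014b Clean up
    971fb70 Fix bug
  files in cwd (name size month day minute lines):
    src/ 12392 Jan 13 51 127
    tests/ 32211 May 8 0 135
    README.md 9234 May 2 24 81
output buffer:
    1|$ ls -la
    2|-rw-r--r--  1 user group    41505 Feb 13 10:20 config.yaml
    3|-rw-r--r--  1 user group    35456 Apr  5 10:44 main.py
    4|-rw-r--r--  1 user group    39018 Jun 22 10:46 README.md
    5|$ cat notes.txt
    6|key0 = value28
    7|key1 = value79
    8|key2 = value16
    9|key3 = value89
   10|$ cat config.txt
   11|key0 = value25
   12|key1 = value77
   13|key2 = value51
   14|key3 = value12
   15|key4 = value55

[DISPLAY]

$ ls -la                                                       
-rw-r--r--  1 user group    41505 Feb 13 10:20 config.yaml     
-rw-r--r--  1 user group    35456 Apr  5 10:44 main.py         
-rw-r--r--  1 user group    39018 Jun 22 10:46 README.md       
$ cat notes.txt                                                
key0 = value28                                                 
key1 = value79                                                 
key2 = value16                                                 
key3 = value89                                                 
$ cat config.txt                                               
key0 = value25                                                 
key1 = value77                                                 
key2 = value51                                                 
key3 = value12                                                 
key4 = value55                                                 
$ █                                                            
                                                               
                                                               
                                                               
                                                               
                                                               
                                                               
                                                               
                                                               


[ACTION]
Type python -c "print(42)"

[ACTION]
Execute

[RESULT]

$ ls -la                                                       
-rw-r--r--  1 user group    41505 Feb 13 10:20 config.yaml     
-rw-r--r--  1 user group    35456 Apr  5 10:44 main.py         
-rw-r--r--  1 user group    39018 Jun 22 10:46 README.md       
$ cat notes.txt                                                
key0 = value28                                                 
key1 = value79                                                 
key2 = value16                                                 
key3 = value89                                                 
$ cat config.txt                                               
key0 = value25                                                 
key1 = value77                                                 
key2 = value51                                                 
key3 = value12                                                 
key4 = value55                                                 
$ python -c "print(42)"                                        
42                                                             
$ █                                                            
                                                               
                                                               
                                                               
                                                               
                                                               
                                                               


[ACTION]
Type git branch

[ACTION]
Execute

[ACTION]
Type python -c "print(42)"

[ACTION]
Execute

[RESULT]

$ ls -la                                                       
-rw-r--r--  1 user group    41505 Feb 13 10:20 config.yaml     
-rw-r--r--  1 user group    35456 Apr  5 10:44 main.py         
-rw-r--r--  1 user group    39018 Jun 22 10:46 README.md       
$ cat notes.txt                                                
key0 = value28                                                 
key1 = value79                                                 
key2 = value16                                                 
key3 = value89                                                 
$ cat config.txt                                               
key0 = value25                                                 
key1 = value77                                                 
key2 = value51                                                 
key3 = value12                                                 
key4 = value55                                                 
$ python -c "print(42)"                                        
42                                                             
$ git branch                                                   
* main                                                         
  feature/auth                                                 
$ python -c "print(42)"                                        
42                                                             
$ █                                                            
                                                               


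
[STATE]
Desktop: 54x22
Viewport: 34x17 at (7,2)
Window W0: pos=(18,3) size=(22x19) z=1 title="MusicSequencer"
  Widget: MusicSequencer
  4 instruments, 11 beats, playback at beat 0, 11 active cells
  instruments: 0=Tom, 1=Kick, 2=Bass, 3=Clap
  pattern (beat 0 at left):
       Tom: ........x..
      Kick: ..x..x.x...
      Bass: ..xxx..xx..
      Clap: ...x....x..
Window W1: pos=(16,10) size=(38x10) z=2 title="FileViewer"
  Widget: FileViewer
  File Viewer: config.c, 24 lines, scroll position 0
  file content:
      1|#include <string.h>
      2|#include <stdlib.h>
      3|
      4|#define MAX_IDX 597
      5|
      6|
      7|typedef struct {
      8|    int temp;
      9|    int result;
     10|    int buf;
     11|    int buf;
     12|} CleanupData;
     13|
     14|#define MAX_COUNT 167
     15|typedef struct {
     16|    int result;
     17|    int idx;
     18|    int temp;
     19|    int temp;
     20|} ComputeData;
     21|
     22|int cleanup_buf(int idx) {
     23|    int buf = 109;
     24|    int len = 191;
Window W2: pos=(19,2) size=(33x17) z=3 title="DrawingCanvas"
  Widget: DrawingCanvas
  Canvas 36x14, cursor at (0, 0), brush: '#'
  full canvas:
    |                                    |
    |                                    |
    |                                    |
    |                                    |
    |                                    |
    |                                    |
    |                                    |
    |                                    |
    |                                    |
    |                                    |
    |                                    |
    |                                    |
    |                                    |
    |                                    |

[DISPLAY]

            ┏━━━━━━━━━━━━━━━━━━━━━
           ┏┃ DrawingCanvas       
           ┃┠─────────────────────
           ┠┃+                    
           ┃┃                     
           ┃┃                     
           ┃┃                     
           ┃┃                     
         ┏━━┃                     
         ┃ F┃                     
         ┠──┃                     
         ┃#i┃                     
         ┃#i┃                     
         ┃  ┃                     
         ┃#d┃                     
         ┃  ┃                     
         ┃  ┗━━━━━━━━━━━━━━━━━━━━━


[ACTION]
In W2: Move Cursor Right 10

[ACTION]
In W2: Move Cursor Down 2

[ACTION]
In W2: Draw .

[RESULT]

            ┏━━━━━━━━━━━━━━━━━━━━━
           ┏┃ DrawingCanvas       
           ┃┠─────────────────────
           ┠┃                     
           ┃┃                     
           ┃┃          .          
           ┃┃                     
           ┃┃                     
         ┏━━┃                     
         ┃ F┃                     
         ┠──┃                     
         ┃#i┃                     
         ┃#i┃                     
         ┃  ┃                     
         ┃#d┃                     
         ┃  ┃                     
         ┃  ┗━━━━━━━━━━━━━━━━━━━━━


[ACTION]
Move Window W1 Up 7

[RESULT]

            ┏━━━━━━━━━━━━━━━━━━━━━
         ┏━━┃ DrawingCanvas       
         ┃ F┠─────────────────────
         ┠──┃                     
         ┃#i┃                     
         ┃#i┃          .          
         ┃  ┃                     
         ┃#d┃                     
         ┃  ┃                     
         ┃  ┃                     
         ┗━━┃                     
           ┃┃                     
           ┃┃                     
           ┃┃                     
           ┃┃                     
           ┃┃                     
           ┃┗━━━━━━━━━━━━━━━━━━━━━


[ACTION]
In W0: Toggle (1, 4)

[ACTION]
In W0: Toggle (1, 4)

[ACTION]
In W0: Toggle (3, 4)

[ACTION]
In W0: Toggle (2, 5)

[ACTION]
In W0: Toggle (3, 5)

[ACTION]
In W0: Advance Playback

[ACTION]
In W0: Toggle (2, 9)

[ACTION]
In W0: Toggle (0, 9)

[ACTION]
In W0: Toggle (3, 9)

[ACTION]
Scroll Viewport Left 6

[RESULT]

                  ┏━━━━━━━━━━━━━━━
               ┏━━┃ DrawingCanvas 
               ┃ F┠───────────────
               ┠──┃               
               ┃#i┃               
               ┃#i┃          .    
               ┃  ┃               
               ┃#d┃               
               ┃  ┃               
               ┃  ┃               
               ┗━━┃               
                 ┃┃               
                 ┃┃               
                 ┃┃               
                 ┃┃               
                 ┃┃               
                 ┃┗━━━━━━━━━━━━━━━


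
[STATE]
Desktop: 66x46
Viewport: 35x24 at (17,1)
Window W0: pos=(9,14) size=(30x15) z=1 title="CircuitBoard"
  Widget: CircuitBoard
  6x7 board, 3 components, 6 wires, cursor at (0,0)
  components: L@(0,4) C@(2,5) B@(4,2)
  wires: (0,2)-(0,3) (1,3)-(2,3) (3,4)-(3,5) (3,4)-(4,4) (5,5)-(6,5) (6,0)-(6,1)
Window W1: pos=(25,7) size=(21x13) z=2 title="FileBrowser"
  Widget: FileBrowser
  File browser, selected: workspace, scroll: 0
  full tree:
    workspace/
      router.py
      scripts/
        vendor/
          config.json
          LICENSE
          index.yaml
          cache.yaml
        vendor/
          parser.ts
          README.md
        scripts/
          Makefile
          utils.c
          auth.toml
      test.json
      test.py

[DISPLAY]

                                   
                                   
                                   
                                   
                                   
                                   
        ┏━━━━━━━━━━━━━━━━━━━┓      
        ┃ FileBrowser       ┃      
        ┠───────────────────┨      
        ┃> [-] workspace/   ┃      
        ┃    router.py      ┃      
        ┃    [+] scripts/   ┃      
        ┃    test.json      ┃      
━━━━━━━━┃    test.py        ┃      
tBoard  ┃                   ┃      
────────┃                   ┃      
2 3 4 5 ┃                   ┃      
     · ─┃                   ┃      
        ┗━━━━━━━━━━━━━━━━━━━┛      
         ·           ┃             
         │           ┃             
         ·       C   ┃             
                     ┃             
             · ─ ·   ┃             


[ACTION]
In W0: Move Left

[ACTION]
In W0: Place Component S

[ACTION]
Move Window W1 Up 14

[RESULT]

        ┃ FileBrowser       ┃      
        ┠───────────────────┨      
        ┃> [-] workspace/   ┃      
        ┃    router.py      ┃      
        ┃    [+] scripts/   ┃      
        ┃    test.json      ┃      
        ┃    test.py        ┃      
        ┃                   ┃      
        ┃                   ┃      
        ┃                   ┃      
        ┃                   ┃      
        ┗━━━━━━━━━━━━━━━━━━━┛      
                                   
━━━━━━━━━━━━━━━━━━━━━┓             
tBoard               ┃             
─────────────────────┨             
2 3 4 5              ┃             
     · ─ ·   L       ┃             
                     ┃             
         ·           ┃             
         │           ┃             
         ·       C   ┃             
                     ┃             
             · ─ ·   ┃             


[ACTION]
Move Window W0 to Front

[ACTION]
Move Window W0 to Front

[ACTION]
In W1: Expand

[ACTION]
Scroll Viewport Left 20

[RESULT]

                         ┃ FileBrow
                         ┠─────────
                         ┃> [-] wor
                         ┃    route
                         ┃    [+] s
                         ┃    test.
                         ┃    test.
                         ┃         
                         ┃         
                         ┃         
                         ┃         
                         ┗━━━━━━━━━
                                   
         ┏━━━━━━━━━━━━━━━━━━━━━━━━━
         ┃ CircuitBoard            
         ┠─────────────────────────
         ┃   0 1 2 3 4 5           
         ┃0  [S]      · ─ ·   L    
         ┃                         
         ┃1               ·        
         ┃                │        
         ┃2               ·       C
         ┃                         
         ┃3                   · ─ ·


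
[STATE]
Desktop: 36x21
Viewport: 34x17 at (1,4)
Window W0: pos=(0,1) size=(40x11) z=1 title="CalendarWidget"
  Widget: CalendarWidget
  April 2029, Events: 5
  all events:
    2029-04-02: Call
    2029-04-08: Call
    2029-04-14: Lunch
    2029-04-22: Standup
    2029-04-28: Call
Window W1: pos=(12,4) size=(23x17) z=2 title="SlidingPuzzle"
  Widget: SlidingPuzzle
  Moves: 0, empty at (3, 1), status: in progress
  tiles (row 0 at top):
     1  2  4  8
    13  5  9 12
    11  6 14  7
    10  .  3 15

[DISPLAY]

           ┏━━━━━━━━━━━━━━━━━━━━━┓
Mo Tu We Th┃ SlidingPuzzle       ┃
           ┠─────────────────────┨
 2*  3  4  ┃┌────┬────┬────┬────┐┃
 9 10 11 12┃│  1 │  2 │  4 │  8 │┃
16 17 18 19┃├────┼────┼────┼────┤┃
23 24 25 26┃│ 13 │  5 │  9 │ 12 │┃
━━━━━━━━━━━┃├────┼────┼────┼────┤┃
           ┃│ 11 │  6 │ 14 │  7 │┃
           ┃├────┼────┼────┼────┤┃
           ┃│ 10 │    │  3 │ 15 │┃
           ┃└────┴────┴────┴────┘┃
           ┃Moves: 0             ┃
           ┃                     ┃
           ┃                     ┃
           ┃                     ┃
           ┗━━━━━━━━━━━━━━━━━━━━━┛


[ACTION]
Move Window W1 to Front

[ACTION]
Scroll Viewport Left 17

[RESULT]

┃           ┏━━━━━━━━━━━━━━━━━━━━━
┃Mo Tu We Th┃ SlidingPuzzle       
┃           ┠─────────────────────
┃ 2*  3  4  ┃┌────┬────┬────┬────┐
┃ 9 10 11 12┃│  1 │  2 │  4 │  8 │
┃16 17 18 19┃├────┼────┼────┼────┤
┃23 24 25 26┃│ 13 │  5 │  9 │ 12 │
┗━━━━━━━━━━━┃├────┼────┼────┼────┤
            ┃│ 11 │  6 │ 14 │  7 │
            ┃├────┼────┼────┼────┤
            ┃│ 10 │    │  3 │ 15 │
            ┃└────┴────┴────┴────┘
            ┃Moves: 0             
            ┃                     
            ┃                     
            ┃                     
            ┗━━━━━━━━━━━━━━━━━━━━━
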